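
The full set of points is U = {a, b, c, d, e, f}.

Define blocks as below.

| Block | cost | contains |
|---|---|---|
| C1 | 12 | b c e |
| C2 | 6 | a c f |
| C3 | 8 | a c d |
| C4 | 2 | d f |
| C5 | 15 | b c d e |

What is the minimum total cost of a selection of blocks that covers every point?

20

C1, C2, C4 together cover every point (C1 ∪ C2 ∪ C4 = {a, b, c, d, e, f}); total cost 12 + 6 + 2 = 20.
No covering selection has total cost below 20.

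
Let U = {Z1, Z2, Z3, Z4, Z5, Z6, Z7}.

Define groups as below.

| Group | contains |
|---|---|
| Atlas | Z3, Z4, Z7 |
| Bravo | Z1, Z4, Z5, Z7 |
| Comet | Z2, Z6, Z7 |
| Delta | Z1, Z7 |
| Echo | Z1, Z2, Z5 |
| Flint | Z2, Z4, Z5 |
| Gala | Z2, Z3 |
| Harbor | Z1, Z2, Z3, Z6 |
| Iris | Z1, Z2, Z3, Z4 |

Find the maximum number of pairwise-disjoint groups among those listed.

Atlas, Echo are pairwise disjoint (Atlas={Z3,Z4,Z7}; Echo={Z1,Z2,Z5}).
Every remaining group overlaps one of these, and no 3 of the listed groups are pairwise disjoint, so 2 is the maximum.

2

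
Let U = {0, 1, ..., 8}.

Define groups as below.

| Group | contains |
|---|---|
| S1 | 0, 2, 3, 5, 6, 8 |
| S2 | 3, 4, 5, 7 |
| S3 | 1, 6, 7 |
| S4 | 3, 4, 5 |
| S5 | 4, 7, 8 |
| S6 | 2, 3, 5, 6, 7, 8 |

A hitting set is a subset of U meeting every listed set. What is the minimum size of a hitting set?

2

Take H = {3, 7}. Each listed group contains at least one of these, so H is a hitting set of size 2.
The groups S3, S4 are pairwise disjoint, so any hitting set needs a separate element for each — at least 2. Hence 2 is optimal.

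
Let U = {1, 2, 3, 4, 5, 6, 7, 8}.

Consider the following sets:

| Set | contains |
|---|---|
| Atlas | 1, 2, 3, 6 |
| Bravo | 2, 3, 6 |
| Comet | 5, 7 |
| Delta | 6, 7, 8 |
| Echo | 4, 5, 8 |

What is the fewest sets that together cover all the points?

3

Atlas, Delta, and Echo cover everything between them: the union {1, 2, 3, 4, 5, 6, 7, 8} is all of U.
Only Atlas contains 1, so Atlas is forced; the remaining 4 points need at least 2 more sets (each remaining set adds at most 3) — so at least 3 sets are needed, and 3 is optimal.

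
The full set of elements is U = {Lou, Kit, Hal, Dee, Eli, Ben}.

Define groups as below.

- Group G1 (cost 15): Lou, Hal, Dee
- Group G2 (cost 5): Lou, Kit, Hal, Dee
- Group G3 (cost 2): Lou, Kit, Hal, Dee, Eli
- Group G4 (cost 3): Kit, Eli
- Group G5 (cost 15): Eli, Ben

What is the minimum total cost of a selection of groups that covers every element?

17

G3, G5 together cover every element (G3 ∪ G5 = {Lou, Kit, Hal, Dee, Eli, Ben}); total cost 2 + 15 = 17.
No covering selection has total cost below 17.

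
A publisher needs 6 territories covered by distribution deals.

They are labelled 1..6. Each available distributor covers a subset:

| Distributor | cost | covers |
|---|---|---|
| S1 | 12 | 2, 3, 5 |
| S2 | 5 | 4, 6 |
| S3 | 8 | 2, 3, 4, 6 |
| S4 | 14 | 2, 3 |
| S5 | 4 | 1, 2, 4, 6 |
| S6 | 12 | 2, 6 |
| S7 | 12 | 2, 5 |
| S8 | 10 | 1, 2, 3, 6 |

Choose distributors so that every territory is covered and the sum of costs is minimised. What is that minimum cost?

16

S1, S5 together cover every territory (S1 ∪ S5 = {1, 2, 3, 4, 5, 6}); total cost 12 + 4 = 16.
No covering selection has total cost below 16.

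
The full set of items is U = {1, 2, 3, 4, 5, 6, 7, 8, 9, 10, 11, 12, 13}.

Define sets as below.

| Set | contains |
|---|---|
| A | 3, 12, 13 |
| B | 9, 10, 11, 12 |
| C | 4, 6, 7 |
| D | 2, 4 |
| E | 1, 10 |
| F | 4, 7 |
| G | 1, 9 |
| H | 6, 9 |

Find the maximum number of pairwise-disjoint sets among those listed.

A, D, E, H are pairwise disjoint (A={3,12,13}; D={2,4}; E={1,10}; H={6,9}).
Every remaining set overlaps one of these, and no 5 of the listed sets are pairwise disjoint, so 4 is the maximum.

4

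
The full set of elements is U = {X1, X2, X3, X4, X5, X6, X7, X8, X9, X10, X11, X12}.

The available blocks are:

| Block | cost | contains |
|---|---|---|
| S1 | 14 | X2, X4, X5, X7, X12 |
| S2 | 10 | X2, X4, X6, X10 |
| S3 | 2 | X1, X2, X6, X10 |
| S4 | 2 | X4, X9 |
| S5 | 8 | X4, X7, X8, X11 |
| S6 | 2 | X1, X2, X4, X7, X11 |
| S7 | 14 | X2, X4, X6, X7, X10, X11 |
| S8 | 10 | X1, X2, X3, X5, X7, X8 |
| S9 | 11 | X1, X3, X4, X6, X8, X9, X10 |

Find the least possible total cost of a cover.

S1, S6, S9 together cover every element (S1 ∪ S6 ∪ S9 = {X1, X2, X3, X4, X5, X6, X7, X8, X9, X10, X11, X12}); total cost 14 + 2 + 11 = 27.
The greedy pick S6, S3, S4, S8, S1 costs 30; no covering selection beats 27.

27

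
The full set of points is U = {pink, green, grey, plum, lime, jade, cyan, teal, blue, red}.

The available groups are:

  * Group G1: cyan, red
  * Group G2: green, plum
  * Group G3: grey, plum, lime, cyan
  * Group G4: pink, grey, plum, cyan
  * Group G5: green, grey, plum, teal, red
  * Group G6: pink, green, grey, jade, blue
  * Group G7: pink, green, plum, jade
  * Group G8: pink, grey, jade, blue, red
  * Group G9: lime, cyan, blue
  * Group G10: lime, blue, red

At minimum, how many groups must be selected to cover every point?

G5, G7, and G9 cover everything between them: the union {pink, green, grey, plum, lime, jade, cyan, teal, blue, red} is all of U.
Only G5 contains teal, so G5 is forced; the remaining 5 points need at least 2 more groups (each remaining group adds at most 3) — so at least 3 groups are needed, and 3 is optimal.

3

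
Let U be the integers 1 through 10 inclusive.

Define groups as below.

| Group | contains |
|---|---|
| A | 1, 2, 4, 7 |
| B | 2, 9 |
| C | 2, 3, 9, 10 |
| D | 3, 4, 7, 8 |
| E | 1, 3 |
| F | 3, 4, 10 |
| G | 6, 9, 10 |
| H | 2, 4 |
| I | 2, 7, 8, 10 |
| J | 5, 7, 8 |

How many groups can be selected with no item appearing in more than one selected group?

E, G, H, J are pairwise disjoint (E={1,3}; G={6,9,10}; H={2,4}; J={5,7,8}).
Every remaining group overlaps one of these, and no 5 of the listed groups are pairwise disjoint, so 4 is the maximum.

4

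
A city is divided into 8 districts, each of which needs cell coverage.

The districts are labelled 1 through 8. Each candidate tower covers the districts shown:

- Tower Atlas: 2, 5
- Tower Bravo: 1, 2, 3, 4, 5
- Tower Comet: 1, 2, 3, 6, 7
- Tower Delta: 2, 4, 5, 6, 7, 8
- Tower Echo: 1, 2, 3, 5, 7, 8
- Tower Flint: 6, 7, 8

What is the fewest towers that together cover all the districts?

Delta and Echo together: Delta ∪ Echo = {1, 2, 3, 4, 5, 6, 7, 8} — every district is covered.
No single tower has all 8 districts (the largest, Delta, has 6), so 2 is optimal.

2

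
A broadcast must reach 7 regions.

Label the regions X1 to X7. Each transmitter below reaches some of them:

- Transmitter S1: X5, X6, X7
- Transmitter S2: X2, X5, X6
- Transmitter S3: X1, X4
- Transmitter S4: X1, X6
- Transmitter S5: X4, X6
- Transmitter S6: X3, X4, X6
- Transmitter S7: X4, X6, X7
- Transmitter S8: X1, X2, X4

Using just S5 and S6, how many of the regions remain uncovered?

4

Union of S5, S6 = {X3, X4, X6}.
Not covered: X1, X2, X5, X7 — 4 regions.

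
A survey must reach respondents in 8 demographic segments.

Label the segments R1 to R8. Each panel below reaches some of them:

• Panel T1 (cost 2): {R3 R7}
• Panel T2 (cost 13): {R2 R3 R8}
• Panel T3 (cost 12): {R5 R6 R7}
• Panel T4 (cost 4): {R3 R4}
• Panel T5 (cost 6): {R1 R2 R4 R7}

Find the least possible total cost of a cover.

31

T2, T3, T5 together cover every segment (T2 ∪ T3 ∪ T5 = {R1, R2, R3, R4, R5, R6, R7, R8}); total cost 13 + 12 + 6 = 31.
The greedy pick T1, T5, T3, T2 costs 33; no covering selection beats 31.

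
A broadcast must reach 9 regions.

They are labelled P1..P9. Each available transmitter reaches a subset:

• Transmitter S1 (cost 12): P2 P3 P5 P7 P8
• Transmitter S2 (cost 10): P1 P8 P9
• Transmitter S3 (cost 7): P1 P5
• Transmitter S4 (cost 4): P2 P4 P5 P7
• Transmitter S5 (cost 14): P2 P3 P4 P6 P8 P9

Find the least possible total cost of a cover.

25

S3, S4, S5 together cover every region (S3 ∪ S4 ∪ S5 = {P1, P2, P3, P4, P5, P6, P7, P8, P9}); total cost 7 + 4 + 14 = 25.
The greedy pick S4, S2, S5 costs 28; no covering selection beats 25.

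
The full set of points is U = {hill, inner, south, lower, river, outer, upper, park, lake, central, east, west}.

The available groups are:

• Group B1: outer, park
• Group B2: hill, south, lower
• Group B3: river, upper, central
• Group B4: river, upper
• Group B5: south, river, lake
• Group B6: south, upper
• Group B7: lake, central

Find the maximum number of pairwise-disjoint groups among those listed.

4

B1, B2, B4, B7 are pairwise disjoint (B1={outer,park}; B2={hill,south,lower}; B4={river,upper}; B7={lake,central}).
Every remaining group overlaps one of these, and no 5 of the listed groups are pairwise disjoint, so 4 is the maximum.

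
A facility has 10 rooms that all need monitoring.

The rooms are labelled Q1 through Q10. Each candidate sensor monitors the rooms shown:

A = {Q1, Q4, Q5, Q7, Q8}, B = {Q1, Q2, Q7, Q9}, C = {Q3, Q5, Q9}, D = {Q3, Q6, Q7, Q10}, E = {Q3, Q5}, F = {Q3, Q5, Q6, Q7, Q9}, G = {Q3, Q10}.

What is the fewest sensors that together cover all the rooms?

A and B and D together: A ∪ B ∪ D = {Q1, Q2, Q3, Q4, Q5, Q6, Q7, Q8, Q9, Q10} — every room is covered.
Only B contains Q2, so B is forced; the remaining 6 rooms need at least 2 more sensors (each remaining sensor adds at most 3) — so at least 3 sensors are needed, and 3 is optimal.

3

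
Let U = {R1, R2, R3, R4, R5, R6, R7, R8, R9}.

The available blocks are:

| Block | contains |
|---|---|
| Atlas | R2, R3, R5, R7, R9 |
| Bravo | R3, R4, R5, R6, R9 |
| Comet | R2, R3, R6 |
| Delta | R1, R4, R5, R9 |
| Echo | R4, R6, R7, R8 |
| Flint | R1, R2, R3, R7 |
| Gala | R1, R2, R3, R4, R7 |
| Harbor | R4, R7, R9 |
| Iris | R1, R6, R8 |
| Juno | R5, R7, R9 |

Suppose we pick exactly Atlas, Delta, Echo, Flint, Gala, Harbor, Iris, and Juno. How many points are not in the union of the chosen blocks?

Union of Atlas, Delta, Echo, Flint, Gala, Harbor, Iris, Juno = {R1, R2, R3, R4, R5, R6, R7, R8, R9} — that's every point, so 0 are uncovered.

0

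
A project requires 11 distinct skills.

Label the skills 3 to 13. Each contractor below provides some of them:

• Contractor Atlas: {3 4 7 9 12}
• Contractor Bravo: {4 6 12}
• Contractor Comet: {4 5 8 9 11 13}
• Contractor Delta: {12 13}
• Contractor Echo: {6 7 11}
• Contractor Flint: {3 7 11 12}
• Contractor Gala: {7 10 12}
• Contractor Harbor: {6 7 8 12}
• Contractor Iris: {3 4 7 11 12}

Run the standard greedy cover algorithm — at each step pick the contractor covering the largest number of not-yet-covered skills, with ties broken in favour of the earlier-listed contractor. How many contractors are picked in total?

Greedy: pick Comet (covers 6 new) → pick Atlas (covers 3 new) → pick Bravo (covers 1 new) → pick Gala (covers 1 new). Total picks: 4.

4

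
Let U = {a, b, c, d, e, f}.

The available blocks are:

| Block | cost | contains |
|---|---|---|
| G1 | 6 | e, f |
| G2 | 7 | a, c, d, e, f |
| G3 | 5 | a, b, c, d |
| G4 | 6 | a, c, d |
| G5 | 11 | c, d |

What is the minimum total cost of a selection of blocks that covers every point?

G1, G3 together cover every point (G1 ∪ G3 = {a, b, c, d, e, f}); total cost 6 + 5 = 11.
No covering selection has total cost below 11.

11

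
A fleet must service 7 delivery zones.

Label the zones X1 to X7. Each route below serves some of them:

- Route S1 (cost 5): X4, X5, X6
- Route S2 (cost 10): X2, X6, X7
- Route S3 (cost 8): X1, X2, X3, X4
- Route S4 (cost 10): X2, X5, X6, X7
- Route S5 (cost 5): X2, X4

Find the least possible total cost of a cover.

S3, S4 together cover every zone (S3 ∪ S4 = {X1, X2, X3, X4, X5, X6, X7}); total cost 8 + 10 = 18.
The greedy pick S1, S3, S2 costs 23; no covering selection beats 18.

18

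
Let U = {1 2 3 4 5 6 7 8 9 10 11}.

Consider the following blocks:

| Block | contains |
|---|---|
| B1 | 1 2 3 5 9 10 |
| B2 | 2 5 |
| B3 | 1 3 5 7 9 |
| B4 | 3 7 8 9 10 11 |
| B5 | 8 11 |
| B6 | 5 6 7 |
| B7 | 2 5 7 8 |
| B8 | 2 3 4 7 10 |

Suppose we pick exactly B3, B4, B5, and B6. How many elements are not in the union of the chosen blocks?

2

Union of B3, B4, B5, B6 = {1, 3, 5, 6, 7, 8, 9, 10, 11}.
Not covered: 2, 4 — 2 elements.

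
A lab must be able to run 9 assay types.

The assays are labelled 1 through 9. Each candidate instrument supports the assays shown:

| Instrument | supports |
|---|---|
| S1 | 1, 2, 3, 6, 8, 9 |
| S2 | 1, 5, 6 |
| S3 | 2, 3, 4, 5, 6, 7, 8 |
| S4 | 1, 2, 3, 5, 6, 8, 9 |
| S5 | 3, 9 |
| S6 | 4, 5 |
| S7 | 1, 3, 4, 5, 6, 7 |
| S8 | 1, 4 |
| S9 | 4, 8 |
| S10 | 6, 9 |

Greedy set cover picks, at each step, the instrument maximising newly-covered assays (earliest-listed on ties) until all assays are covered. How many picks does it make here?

2

Greedy: pick S3 (covers 7 new) → pick S1 (covers 2 new). Total picks: 2.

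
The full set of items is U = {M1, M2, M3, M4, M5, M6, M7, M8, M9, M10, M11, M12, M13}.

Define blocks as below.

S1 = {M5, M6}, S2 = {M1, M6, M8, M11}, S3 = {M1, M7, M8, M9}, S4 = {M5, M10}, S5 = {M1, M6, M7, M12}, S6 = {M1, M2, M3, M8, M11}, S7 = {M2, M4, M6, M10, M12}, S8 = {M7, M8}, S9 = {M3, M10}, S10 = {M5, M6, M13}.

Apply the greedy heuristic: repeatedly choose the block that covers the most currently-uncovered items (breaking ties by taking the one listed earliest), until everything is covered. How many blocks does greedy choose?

4

Greedy: pick S6 (covers 5 new) → pick S7 (covers 4 new) → pick S3 (covers 2 new) → pick S10 (covers 2 new). Total picks: 4.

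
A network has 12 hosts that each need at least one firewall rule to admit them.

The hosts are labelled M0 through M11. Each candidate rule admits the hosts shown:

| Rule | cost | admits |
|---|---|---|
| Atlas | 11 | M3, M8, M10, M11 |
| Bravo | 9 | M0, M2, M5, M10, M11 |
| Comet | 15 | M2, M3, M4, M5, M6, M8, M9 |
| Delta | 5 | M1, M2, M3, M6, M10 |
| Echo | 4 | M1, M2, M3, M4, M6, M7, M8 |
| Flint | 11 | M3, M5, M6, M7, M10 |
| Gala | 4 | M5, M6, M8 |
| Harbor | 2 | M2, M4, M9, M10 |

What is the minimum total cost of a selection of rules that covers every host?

15

Bravo, Echo, Harbor together cover every host (Bravo ∪ Echo ∪ Harbor = {M0, M1, M2, M3, M4, M5, M6, M7, M8, M9, M10, M11}); total cost 9 + 4 + 2 = 15.
No covering selection has total cost below 15.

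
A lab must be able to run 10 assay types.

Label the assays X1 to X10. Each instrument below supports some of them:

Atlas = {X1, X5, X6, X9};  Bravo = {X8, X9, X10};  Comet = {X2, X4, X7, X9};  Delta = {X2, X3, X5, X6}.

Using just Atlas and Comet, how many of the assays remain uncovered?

3

Union of Atlas, Comet = {X1, X2, X4, X5, X6, X7, X9}.
Not covered: X3, X8, X10 — 3 assays.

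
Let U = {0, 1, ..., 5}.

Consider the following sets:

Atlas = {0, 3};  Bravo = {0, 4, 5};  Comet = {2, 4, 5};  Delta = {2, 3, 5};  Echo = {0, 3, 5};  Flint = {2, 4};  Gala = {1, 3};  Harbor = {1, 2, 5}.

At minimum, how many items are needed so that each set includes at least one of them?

3

H = {0, 2, 3} meets every set (each contains at least one member of H), and |H| = 3.
No choice of 2 items meets every set, so 3 is the minimum.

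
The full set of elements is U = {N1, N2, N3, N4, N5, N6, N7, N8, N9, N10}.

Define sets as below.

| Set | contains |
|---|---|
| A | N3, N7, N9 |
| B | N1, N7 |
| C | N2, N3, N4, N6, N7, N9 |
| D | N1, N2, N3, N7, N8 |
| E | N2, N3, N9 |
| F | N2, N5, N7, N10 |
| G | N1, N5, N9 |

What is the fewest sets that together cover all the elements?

C, D, and F cover everything between them: the union {N1, N2, N3, N4, N5, N6, N7, N8, N9, N10} is all of U.
Only C contains N4, so C is forced; the remaining 4 elements need at least 2 more sets (each remaining set adds at most 2) — so at least 3 sets are needed, and 3 is optimal.

3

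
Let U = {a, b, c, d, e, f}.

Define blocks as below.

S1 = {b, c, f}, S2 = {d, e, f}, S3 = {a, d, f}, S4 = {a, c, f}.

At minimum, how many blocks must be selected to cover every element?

3

Take {S1, S2, S3}. Their union is {a, b, c, d, e, f}, which is all 6 elements.
Only S1 contains b, so S1 is forced; the remaining 3 elements need at least 2 more blocks (each remaining block adds at most 2) — so at least 3 blocks are needed, and 3 is optimal.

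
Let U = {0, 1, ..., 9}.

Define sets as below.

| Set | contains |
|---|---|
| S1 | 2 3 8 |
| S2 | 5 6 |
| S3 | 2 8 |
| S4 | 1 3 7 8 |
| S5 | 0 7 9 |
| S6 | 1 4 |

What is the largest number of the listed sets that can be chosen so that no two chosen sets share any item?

S2, S3, S5, S6 are pairwise disjoint (S2={5,6}; S3={2,8}; S5={0,7,9}; S6={1,4}).
Every remaining set overlaps one of these, and no 5 of the listed sets are pairwise disjoint, so 4 is the maximum.

4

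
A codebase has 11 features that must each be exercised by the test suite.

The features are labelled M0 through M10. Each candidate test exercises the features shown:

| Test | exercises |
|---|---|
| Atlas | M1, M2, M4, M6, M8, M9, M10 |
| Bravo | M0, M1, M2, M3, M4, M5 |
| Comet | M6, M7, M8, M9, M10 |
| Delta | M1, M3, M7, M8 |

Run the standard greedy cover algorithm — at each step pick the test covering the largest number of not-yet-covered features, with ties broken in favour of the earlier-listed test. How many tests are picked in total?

3

Greedy: pick Atlas (covers 7 new) → pick Bravo (covers 3 new) → pick Comet (covers 1 new). Total picks: 3.
(The true minimum cover uses only 2 tests, so greedy is not optimal here.)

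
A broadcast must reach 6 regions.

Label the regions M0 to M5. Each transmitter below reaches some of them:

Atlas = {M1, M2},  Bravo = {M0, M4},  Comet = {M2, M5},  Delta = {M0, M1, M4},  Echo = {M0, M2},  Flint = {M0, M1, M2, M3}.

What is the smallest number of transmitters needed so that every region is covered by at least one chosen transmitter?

Take {Comet, Delta, Flint}. Their union is {M0, M1, M2, M3, M4, M5}, which is all 6 regions.
Only Flint contains M3, so Flint is forced; the remaining 2 regions need at least 2 more transmitters (each remaining transmitter adds at most 1) — so at least 3 transmitters are needed, and 3 is optimal.

3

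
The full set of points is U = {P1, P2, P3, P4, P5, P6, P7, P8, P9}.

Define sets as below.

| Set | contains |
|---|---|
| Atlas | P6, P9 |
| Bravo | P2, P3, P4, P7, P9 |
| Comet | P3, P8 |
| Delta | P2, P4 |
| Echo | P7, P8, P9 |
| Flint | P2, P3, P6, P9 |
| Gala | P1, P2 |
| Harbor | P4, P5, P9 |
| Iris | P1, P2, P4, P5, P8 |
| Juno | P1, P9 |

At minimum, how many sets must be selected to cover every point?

Take {Echo, Flint, Iris}. Their union is {P1, P2, P3, P4, P5, P6, P7, P8, P9}, which is all 9 points.
No 2 of the 10 sets cover everything (all 45 combinations miss at least one point), so 3 is optimal.

3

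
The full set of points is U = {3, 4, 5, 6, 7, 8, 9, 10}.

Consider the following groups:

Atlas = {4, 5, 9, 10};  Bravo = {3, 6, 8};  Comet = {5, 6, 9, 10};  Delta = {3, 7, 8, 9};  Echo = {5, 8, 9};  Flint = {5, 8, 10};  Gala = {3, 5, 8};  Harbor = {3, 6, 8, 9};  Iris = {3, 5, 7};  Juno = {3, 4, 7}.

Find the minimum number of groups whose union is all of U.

Take {Atlas, Bravo, Iris}. Their union is {3, 4, 5, 6, 7, 8, 9, 10}, which is all 8 points.
No 2 of the 10 groups cover everything (all 45 combinations miss at least one point), so 3 is optimal.

3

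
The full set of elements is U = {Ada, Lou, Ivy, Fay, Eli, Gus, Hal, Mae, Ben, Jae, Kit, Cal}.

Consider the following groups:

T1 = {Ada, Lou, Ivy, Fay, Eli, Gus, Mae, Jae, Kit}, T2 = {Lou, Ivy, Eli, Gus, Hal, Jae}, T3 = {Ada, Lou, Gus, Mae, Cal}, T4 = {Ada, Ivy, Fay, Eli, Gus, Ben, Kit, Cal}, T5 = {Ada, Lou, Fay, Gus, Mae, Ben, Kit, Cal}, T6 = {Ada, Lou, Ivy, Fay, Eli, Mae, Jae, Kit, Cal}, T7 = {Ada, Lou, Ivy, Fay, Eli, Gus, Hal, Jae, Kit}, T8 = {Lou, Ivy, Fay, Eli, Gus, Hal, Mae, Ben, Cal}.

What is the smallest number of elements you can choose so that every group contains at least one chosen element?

2

The 2 elements {Lou, Eli} hit every group.
No single element lies in every group, so at least 2 are needed and 2 is optimal.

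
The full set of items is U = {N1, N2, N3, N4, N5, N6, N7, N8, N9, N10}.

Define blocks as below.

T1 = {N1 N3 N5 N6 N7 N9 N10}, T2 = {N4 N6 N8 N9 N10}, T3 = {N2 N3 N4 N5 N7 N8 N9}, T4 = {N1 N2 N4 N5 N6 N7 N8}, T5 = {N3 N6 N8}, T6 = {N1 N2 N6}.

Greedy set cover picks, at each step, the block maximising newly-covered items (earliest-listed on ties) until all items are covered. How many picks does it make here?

2

Greedy: pick T1 (covers 7 new) → pick T3 (covers 3 new). Total picks: 2.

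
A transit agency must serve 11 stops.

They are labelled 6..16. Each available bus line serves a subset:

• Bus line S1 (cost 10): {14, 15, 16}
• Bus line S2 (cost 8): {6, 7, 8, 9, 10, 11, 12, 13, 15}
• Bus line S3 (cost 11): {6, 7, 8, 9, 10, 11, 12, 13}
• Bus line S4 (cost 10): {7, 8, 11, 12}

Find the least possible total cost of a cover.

18

S1, S2 together cover every stop (S1 ∪ S2 = {6, 7, 8, 9, 10, 11, 12, 13, 14, 15, 16}); total cost 10 + 8 = 18.
No covering selection has total cost below 18.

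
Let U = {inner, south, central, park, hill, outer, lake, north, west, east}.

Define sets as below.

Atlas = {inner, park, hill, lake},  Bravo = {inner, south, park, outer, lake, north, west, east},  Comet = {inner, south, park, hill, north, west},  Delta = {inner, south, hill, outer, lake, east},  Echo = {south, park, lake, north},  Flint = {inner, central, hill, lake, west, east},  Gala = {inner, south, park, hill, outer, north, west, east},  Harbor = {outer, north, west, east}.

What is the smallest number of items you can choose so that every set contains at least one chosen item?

2

The 2 items {inner, north} hit every set.
The sets Atlas, Harbor are pairwise disjoint, so any hitting set needs a separate item for each — at least 2. Hence 2 is optimal.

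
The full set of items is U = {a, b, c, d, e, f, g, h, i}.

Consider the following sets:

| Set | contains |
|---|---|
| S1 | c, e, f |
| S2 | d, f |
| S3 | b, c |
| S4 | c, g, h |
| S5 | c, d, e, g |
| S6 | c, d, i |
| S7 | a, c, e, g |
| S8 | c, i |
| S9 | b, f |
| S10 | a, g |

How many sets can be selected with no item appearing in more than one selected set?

3

S6, S9, S10 are pairwise disjoint (S6={c,d,i}; S9={b,f}; S10={a,g}).
Every remaining set overlaps one of these, and no 4 of the listed sets are pairwise disjoint, so 3 is the maximum.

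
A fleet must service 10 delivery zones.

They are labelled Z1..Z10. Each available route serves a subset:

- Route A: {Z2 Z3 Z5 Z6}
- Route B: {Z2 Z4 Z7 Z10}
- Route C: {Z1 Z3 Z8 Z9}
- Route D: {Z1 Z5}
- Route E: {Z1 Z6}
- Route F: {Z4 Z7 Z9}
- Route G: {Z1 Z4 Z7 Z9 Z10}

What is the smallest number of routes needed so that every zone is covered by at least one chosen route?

A and B and C together: A ∪ B ∪ C = {Z1, Z2, Z3, Z4, Z5, Z6, Z7, Z8, Z9, Z10} — every zone is covered.
Only C contains Z8, so C is forced; the remaining 6 zones need at least 2 more routes (each remaining route adds at most 4) — so at least 3 routes are needed, and 3 is optimal.

3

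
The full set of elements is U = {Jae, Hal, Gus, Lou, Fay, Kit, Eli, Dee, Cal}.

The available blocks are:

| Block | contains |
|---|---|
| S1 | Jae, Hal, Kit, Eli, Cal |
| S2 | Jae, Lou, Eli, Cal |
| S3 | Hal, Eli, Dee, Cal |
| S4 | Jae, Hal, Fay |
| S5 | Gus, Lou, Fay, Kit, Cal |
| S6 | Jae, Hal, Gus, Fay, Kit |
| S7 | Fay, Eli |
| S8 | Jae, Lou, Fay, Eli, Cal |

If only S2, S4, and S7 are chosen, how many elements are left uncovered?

3

Union of S2, S4, S7 = {Jae, Hal, Lou, Fay, Eli, Cal}.
Not covered: Gus, Kit, Dee — 3 elements.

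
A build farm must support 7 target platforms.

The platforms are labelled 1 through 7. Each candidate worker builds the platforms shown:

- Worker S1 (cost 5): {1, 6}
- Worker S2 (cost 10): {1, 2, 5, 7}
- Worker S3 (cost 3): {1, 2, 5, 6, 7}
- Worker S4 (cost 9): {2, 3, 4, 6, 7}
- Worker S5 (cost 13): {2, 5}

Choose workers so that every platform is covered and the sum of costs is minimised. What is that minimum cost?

S3, S4 together cover every platform (S3 ∪ S4 = {1, 2, 3, 4, 5, 6, 7}); total cost 3 + 9 = 12.
No covering selection has total cost below 12.

12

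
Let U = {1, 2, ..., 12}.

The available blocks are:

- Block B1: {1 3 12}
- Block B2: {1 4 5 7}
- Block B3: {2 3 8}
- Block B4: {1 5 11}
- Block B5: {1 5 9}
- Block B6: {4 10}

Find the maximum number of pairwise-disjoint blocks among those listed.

B3, B4, B6 are pairwise disjoint (B3={2,3,8}; B4={1,5,11}; B6={4,10}).
Every remaining block overlaps one of these, and no 4 of the listed blocks are pairwise disjoint, so 3 is the maximum.

3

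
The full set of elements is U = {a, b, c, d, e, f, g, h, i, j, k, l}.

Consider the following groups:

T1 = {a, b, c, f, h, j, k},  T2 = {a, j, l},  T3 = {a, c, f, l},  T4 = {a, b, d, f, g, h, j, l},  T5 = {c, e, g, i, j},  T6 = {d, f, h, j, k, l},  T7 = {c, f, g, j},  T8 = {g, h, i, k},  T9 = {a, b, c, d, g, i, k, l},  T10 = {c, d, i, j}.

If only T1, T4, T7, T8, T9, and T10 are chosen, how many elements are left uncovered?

1

Union of T1, T4, T7, T8, T9, T10 = {a, b, c, d, f, g, h, i, j, k, l}.
Not covered: e — 1 element.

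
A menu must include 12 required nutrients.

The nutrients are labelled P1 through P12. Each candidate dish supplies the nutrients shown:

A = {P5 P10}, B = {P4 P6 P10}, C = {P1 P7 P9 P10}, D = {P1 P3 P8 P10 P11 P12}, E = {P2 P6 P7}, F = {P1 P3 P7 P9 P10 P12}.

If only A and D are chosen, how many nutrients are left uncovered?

Union of A, D = {P1, P3, P5, P8, P10, P11, P12}.
Not covered: P2, P4, P6, P7, P9 — 5 nutrients.

5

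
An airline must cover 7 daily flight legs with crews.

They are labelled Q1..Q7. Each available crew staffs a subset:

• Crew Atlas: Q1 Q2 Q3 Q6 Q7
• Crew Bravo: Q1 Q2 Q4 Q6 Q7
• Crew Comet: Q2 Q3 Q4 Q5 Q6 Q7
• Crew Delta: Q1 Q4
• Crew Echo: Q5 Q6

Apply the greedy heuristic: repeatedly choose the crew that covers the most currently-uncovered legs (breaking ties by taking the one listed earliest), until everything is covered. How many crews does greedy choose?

2

Greedy: pick Comet (covers 6 new) → pick Atlas (covers 1 new). Total picks: 2.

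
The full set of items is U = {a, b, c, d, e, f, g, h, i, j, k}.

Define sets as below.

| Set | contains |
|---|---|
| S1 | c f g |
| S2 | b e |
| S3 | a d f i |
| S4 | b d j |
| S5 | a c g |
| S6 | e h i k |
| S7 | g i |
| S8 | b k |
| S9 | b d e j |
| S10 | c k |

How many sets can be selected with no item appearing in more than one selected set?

3

S2, S7, S10 are pairwise disjoint (S2={b,e}; S7={g,i}; S10={c,k}).
Every remaining set overlaps one of these, and no 4 of the listed sets are pairwise disjoint, so 3 is the maximum.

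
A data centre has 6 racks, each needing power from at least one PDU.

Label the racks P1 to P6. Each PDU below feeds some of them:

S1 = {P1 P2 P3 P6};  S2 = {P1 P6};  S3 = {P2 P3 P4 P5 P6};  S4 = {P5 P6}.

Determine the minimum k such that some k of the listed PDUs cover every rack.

2

S2 and S3 together: S2 ∪ S3 = {P1, P2, P3, P4, P5, P6} — every rack is covered.
No single PDU has all 6 racks (the largest, S3, has 5), so 2 is optimal.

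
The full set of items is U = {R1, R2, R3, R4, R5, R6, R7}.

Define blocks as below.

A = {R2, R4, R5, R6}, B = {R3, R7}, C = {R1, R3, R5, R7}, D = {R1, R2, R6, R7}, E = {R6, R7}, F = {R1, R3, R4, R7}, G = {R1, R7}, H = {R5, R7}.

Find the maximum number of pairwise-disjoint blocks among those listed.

2

A, B are pairwise disjoint (A={R2,R4,R5,R6}; B={R3,R7}).
Every remaining block overlaps one of these, and no 3 of the listed blocks are pairwise disjoint, so 2 is the maximum.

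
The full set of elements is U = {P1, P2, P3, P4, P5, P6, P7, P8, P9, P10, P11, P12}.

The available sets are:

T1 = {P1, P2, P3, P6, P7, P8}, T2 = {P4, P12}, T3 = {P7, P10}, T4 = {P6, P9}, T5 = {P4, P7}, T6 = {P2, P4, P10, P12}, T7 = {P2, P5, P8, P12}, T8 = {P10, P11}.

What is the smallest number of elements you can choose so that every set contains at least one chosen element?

4

The 4 elements {P6, P7, P10, P12} hit every set.
The sets T4, T5, T7, T8 are pairwise disjoint, so any hitting set needs a separate element for each — at least 4. Hence 4 is optimal.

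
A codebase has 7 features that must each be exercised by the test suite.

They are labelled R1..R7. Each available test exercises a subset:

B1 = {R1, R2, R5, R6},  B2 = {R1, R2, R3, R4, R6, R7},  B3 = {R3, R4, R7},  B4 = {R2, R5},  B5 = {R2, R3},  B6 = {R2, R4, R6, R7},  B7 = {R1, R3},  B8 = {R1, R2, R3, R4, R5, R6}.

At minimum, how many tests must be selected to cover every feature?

2

Take {B3, B8}. Their union is {R1, R2, R3, R4, R5, R6, R7}, which is all 7 features.
No single test has all 7 features (the largest, B2, has 6), so 2 is optimal.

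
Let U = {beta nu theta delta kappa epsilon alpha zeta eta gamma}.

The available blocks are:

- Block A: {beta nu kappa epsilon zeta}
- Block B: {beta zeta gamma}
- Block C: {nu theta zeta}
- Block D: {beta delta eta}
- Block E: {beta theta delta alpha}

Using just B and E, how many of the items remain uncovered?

Union of B, E = {beta, theta, delta, alpha, zeta, gamma}.
Not covered: nu, kappa, epsilon, eta — 4 items.

4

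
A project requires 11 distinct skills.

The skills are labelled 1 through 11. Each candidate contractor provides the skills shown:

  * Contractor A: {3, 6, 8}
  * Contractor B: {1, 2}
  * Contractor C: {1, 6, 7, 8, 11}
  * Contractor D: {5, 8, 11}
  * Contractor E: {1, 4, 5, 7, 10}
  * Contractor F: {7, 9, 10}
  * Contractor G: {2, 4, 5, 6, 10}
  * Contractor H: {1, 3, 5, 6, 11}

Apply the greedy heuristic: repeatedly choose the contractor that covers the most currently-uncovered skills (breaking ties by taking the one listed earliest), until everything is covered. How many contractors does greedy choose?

Greedy: pick C (covers 5 new) → pick G (covers 4 new) → pick A (covers 1 new) → pick F (covers 1 new). Total picks: 4.

4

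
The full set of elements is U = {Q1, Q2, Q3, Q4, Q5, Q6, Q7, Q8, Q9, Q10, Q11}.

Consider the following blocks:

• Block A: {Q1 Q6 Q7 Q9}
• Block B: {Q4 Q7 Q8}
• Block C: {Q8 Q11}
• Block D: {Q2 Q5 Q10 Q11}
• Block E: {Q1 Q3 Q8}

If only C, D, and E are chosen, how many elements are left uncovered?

4

Union of C, D, E = {Q1, Q2, Q3, Q5, Q8, Q10, Q11}.
Not covered: Q4, Q6, Q7, Q9 — 4 elements.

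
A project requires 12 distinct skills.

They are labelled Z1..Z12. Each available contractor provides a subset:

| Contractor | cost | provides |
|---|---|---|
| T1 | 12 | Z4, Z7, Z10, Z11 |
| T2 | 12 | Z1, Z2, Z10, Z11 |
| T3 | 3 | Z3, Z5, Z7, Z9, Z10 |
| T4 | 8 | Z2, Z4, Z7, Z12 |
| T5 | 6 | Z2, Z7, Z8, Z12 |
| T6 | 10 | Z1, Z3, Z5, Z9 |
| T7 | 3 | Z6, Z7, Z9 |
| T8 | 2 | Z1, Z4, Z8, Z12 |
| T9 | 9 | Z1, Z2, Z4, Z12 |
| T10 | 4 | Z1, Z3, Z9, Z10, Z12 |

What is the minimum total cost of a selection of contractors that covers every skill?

T2, T3, T7, T8 together cover every skill (T2 ∪ T3 ∪ T7 ∪ T8 = {Z1, Z2, Z3, Z4, Z5, Z6, Z7, Z8, Z9, Z10, Z11, Z12}); total cost 12 + 3 + 3 + 2 = 20.
No covering selection has total cost below 20.

20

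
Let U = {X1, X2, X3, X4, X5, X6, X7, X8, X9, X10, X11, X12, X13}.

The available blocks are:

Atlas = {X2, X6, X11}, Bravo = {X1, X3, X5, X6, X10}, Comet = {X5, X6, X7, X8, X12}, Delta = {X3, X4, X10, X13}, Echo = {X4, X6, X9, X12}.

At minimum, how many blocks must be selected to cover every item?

Atlas and Bravo and Comet and Delta and Echo together: Atlas ∪ Bravo ∪ Comet ∪ Delta ∪ Echo = {X1, X2, X3, X4, X5, X6, X7, X8, X9, X10, X11, X12, X13} — every item is covered.
No 4 of the 5 blocks cover everything (all 5 combinations miss at least one item), so 5 is optimal.

5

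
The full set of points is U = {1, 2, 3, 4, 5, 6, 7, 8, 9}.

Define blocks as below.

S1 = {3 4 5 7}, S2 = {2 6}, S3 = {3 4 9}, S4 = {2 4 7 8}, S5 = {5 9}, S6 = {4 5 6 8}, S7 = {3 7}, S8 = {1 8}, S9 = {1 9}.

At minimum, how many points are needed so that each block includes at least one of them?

4

Take H = {1, 2, 3, 5}. Each listed block contains at least one of these, so H is a hitting set of size 4.
The blocks S2, S5, S7, S8 are pairwise disjoint, so any hitting set needs a separate point for each — at least 4. Hence 4 is optimal.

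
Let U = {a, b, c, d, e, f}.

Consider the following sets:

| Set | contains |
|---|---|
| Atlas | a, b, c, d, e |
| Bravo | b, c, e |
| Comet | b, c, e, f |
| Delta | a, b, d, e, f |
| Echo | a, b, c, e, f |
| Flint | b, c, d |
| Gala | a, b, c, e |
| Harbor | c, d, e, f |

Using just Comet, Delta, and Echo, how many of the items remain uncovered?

Union of Comet, Delta, Echo = {a, b, c, d, e, f} — that's every item, so 0 are uncovered.

0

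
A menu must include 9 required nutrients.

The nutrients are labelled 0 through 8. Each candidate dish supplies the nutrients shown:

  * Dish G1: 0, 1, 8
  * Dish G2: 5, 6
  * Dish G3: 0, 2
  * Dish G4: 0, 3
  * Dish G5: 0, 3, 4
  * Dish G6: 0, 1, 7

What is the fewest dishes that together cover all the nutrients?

Take {G1, G2, G3, G5, G6}. Their union is {0, 1, 2, 3, 4, 5, 6, 7, 8}, which is all 9 nutrients.
Only G3 contains 2, so G3 is forced; the remaining 7 nutrients need at least 4 more dishes (each remaining dish adds at most 2) — so at least 5 dishes are needed, and 5 is optimal.

5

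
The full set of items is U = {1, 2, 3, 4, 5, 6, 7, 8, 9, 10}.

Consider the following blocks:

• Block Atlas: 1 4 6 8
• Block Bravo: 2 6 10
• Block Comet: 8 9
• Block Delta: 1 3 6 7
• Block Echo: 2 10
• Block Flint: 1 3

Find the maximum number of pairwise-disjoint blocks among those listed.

Comet, Delta, Echo are pairwise disjoint (Comet={8,9}; Delta={1,3,6,7}; Echo={2,10}).
Every remaining block overlaps one of these, and no 4 of the listed blocks are pairwise disjoint, so 3 is the maximum.

3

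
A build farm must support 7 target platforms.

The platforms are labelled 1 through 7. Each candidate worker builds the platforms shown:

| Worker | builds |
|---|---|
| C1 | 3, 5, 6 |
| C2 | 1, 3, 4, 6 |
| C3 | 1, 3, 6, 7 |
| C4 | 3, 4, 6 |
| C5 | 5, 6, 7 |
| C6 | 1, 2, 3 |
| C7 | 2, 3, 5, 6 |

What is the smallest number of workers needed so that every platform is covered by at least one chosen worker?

3

C3 and C4 and C7 together: C3 ∪ C4 ∪ C7 = {1, 2, 3, 4, 5, 6, 7} — every platform is covered.
No 2 of the 7 workers cover everything (all 21 combinations miss at least one platform), so 3 is optimal.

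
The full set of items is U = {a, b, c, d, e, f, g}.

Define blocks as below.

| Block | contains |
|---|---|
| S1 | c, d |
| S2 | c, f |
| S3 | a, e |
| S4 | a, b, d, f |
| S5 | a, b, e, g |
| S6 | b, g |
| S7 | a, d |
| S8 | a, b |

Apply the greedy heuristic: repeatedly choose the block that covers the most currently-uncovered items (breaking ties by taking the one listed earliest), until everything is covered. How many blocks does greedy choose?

Greedy: pick S4 (covers 4 new) → pick S5 (covers 2 new) → pick S1 (covers 1 new). Total picks: 3.

3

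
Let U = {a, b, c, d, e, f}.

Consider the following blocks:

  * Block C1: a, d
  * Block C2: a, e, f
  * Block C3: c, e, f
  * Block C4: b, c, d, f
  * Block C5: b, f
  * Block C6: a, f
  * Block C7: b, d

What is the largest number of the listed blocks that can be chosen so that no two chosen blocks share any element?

C3, C7 are pairwise disjoint (C3={c,e,f}; C7={b,d}).
Every remaining block overlaps one of these, and no 3 of the listed blocks are pairwise disjoint, so 2 is the maximum.

2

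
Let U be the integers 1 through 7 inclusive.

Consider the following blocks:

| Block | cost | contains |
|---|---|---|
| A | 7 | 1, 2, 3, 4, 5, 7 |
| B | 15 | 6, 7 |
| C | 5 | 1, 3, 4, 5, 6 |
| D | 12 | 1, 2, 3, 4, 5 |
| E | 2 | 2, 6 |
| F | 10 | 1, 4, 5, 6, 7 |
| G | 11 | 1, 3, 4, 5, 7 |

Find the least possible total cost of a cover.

9

A, E together cover every point (A ∪ E = {1, 2, 3, 4, 5, 6, 7}); total cost 7 + 2 = 9.
The greedy pick C, E, A costs 14; no covering selection beats 9.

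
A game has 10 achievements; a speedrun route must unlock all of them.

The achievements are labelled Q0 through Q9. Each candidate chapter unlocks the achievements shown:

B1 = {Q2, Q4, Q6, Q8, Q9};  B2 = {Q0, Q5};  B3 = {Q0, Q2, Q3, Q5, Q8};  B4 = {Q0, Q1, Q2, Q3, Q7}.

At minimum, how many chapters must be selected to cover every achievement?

3

B1 and B3 and B4 together: B1 ∪ B3 ∪ B4 = {Q0, Q1, Q2, Q3, Q4, Q5, Q6, Q7, Q8, Q9} — every achievement is covered.
Only B4 contains Q1, so B4 is forced; the remaining 5 achievements need at least 2 more chapters (each remaining chapter adds at most 4) — so at least 3 chapters are needed, and 3 is optimal.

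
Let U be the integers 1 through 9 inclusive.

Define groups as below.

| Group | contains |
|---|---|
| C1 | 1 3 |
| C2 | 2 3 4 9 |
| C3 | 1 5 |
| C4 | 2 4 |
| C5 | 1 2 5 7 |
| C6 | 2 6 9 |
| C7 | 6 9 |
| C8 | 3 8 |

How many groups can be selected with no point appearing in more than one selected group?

4

C3, C4, C7, C8 are pairwise disjoint (C3={1,5}; C4={2,4}; C7={6,9}; C8={3,8}).
Every remaining group overlaps one of these, and no 5 of the listed groups are pairwise disjoint, so 4 is the maximum.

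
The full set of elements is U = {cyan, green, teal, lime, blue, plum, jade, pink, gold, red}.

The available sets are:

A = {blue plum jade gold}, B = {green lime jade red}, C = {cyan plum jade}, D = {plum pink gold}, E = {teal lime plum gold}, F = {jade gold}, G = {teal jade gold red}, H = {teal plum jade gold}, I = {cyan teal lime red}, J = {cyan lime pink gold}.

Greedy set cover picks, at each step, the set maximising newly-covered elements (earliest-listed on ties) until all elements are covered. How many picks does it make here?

4

Greedy: pick A (covers 4 new) → pick I (covers 4 new) → pick B (covers 1 new) → pick D (covers 1 new). Total picks: 4.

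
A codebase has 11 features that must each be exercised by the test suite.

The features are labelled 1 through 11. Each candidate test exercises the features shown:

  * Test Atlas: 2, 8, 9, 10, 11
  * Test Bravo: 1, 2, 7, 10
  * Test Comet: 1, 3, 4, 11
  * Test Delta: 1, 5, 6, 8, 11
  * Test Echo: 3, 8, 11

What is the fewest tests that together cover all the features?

Atlas and Bravo and Comet and Delta together: Atlas ∪ Bravo ∪ Comet ∪ Delta = {1, 2, 3, 4, 5, 6, 7, 8, 9, 10, 11} — every feature is covered.
No 3 of the 5 tests cover everything (all 10 combinations miss at least one feature), so 4 is optimal.

4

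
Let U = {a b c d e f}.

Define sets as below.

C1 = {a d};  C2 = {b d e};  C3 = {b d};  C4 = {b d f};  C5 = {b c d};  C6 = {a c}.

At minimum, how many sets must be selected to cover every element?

Take {C2, C4, C6}. Their union is {a, b, c, d, e, f}, which is all 6 elements.
Only C2 contains e, so C2 is forced; the remaining 3 elements need at least 2 more sets (each remaining set adds at most 2) — so at least 3 sets are needed, and 3 is optimal.

3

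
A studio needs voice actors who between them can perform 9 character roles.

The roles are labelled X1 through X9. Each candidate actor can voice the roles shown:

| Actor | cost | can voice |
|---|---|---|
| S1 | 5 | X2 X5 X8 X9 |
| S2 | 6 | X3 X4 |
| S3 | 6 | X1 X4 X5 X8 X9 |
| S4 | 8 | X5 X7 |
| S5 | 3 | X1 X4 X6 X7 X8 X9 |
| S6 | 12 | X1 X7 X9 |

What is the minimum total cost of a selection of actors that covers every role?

14

S1, S2, S5 together cover every role (S1 ∪ S2 ∪ S5 = {X1, X2, X3, X4, X5, X6, X7, X8, X9}); total cost 5 + 6 + 3 = 14.
No covering selection has total cost below 14.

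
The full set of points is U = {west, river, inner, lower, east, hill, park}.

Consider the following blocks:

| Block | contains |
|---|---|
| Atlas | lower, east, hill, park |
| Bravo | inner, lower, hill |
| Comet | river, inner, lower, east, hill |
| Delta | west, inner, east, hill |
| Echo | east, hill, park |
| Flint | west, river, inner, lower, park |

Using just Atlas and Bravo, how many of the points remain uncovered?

Union of Atlas, Bravo = {inner, lower, east, hill, park}.
Not covered: west, river — 2 points.

2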